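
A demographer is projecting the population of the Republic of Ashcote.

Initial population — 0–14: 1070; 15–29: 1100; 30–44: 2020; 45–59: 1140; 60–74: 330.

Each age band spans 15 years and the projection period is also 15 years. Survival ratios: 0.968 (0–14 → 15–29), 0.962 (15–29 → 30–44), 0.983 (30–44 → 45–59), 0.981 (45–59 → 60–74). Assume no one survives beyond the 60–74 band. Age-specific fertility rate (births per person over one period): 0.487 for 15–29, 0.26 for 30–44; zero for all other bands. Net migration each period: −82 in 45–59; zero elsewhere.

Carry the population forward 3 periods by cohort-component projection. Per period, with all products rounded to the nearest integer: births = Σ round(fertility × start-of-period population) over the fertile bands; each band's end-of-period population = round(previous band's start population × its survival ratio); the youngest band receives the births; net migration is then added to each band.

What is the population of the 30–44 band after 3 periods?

988

Let band 1 be 0–14 through band 5 = 60–74.
[period 1]
Births: 1100 * 0.487 = 536, 2020 * 0.26 = 525 → 1061
Band 2: 1070 * 0.968 = 1036
Band 3: 1100 * 0.962 = 1058
Band 4: 2020 * 0.983 = 1986
Band 5: 1140 * 0.981 = 1118
Net migration: Band 4 − 82 → 1904
→ [1061, 1036, 1058, 1904, 1118]
[period 2]
Births: 1036 * 0.487 = 505, 1058 * 0.26 = 275 → 780
Band 2: 1061 * 0.968 = 1027
Band 3: 1036 * 0.962 = 997
Band 4: 1058 * 0.983 = 1040
Band 5: 1904 * 0.981 = 1868
Net migration: Band 4 − 82 → 958
→ [780, 1027, 997, 958, 1868]
[period 3]
Births: 1027 * 0.487 = 500, 997 * 0.26 = 259 → 759
Band 2: 780 * 0.968 = 755
Band 3: 1027 * 0.962 = 988
Band 4: 997 * 0.983 = 980
Band 5: 958 * 0.981 = 940
Net migration: Band 4 − 82 → 898
→ [759, 755, 988, 898, 940]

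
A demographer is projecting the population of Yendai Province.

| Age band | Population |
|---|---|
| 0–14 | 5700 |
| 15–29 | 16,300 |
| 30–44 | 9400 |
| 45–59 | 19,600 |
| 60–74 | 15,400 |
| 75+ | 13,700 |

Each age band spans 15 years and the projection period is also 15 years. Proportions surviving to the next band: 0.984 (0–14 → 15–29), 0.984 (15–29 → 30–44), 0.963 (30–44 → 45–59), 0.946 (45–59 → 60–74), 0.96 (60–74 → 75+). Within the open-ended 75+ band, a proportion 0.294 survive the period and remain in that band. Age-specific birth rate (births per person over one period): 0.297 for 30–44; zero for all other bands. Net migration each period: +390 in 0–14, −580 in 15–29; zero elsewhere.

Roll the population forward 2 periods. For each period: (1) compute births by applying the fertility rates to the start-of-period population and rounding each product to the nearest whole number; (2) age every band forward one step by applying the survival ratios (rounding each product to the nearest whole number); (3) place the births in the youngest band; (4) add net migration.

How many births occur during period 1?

(Bands numbered youngest = 1 to oldest = 6.)
— Period 1 —
Births: 9400 × 0.297 = 2792
Band 2: 5700 × 0.984 = 5609
Band 3: 16300 × 0.984 = 16039
Band 4: 9400 × 0.963 = 9052
Band 5: 19600 × 0.946 = 18542
Band 6: 15400 × 0.96 + 13700 × 0.294 = 14784 + 4028 = 18812
Net migration: Band 1 + 390 → 3182; Band 2 − 580 → 5029
Population now: 0–14=3182, 15–29=5029, 30–44=16039, 45–59=9052, 60–74=18542, 75+=18812

2792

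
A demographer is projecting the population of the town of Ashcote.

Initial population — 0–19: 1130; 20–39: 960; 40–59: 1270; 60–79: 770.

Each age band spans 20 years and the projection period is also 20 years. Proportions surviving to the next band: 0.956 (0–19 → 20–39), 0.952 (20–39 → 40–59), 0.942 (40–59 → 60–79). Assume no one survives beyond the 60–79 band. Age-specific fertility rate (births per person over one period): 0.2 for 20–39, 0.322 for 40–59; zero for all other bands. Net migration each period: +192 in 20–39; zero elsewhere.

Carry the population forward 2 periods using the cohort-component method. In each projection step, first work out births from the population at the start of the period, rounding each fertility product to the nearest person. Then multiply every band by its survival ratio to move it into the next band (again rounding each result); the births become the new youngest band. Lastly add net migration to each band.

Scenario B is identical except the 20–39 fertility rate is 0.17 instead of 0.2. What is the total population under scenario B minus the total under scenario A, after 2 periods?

Period 1:
Births: 960 × 0.2 = 192 ; 1270 × 0.322 = 409 → 601
20–39: 1130 × 0.956 = 1080
40–59: 960 × 0.952 = 914
60–79: 1270 × 0.942 = 1196
Net migration: 20–39 + 192 → 1272
→ [601, 1272, 914, 1196]
Period 2:
Births: 1272 × 0.2 = 254 ; 914 × 0.322 = 294 → 548
20–39: 601 × 0.956 = 575
40–59: 1272 × 0.952 = 1211
60–79: 914 × 0.942 = 861
Net migration: 20–39 + 192 → 767
→ [548, 767, 1211, 861]
Scenario A total after 2 periods: 3387
Scenario B projection —
Period 1:
Births: 960 × 0.17 = 163 ; 1270 × 0.322 = 409 → 572
20–39: 1130 × 0.956 = 1080
40–59: 960 × 0.952 = 914
60–79: 1270 × 0.942 = 1196
Net migration: 20–39 + 192 → 1272
→ [572, 1272, 914, 1196]
Period 2:
Births: 1272 × 0.17 = 216 ; 914 × 0.322 = 294 → 510
20–39: 572 × 0.956 = 547
40–59: 1272 × 0.952 = 1211
60–79: 914 × 0.942 = 861
Net migration: 20–39 + 192 → 739
→ [510, 739, 1211, 861]
Scenario B total after 2 periods: 3321
Difference B − A = 3321 − 3387 = -66

-66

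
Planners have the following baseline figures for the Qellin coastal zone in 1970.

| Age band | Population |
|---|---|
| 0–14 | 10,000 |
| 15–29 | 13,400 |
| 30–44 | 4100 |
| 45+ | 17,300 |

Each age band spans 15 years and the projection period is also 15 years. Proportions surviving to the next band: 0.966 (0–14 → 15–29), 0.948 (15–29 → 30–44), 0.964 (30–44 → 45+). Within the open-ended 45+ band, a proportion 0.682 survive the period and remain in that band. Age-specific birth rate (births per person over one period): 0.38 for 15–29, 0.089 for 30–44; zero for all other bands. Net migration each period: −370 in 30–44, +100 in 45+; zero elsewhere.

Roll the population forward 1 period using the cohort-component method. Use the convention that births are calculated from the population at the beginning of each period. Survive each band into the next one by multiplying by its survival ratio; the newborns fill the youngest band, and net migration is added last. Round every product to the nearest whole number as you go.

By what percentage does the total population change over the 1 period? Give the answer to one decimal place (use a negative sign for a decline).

Numbering the groups 1..4 from youngest to oldest:
Period 1.
Births: 13400 * 0.38 = 5092, 4100 * 0.089 = 365 ⇒ total 5457
Group 2: 10000 * 0.966 = 9660
Group 3: 13400 * 0.948 = 12703
Group 4: 4100 * 0.964 + 17300 * 0.682 = 3952 + 11799 = 15751
Net migration: Group 3 − 370 → 12333; Group 4 + 100 → 15851
Giving 5457 / 9660 / 12333 / 15851.
Total: 44800 → 43301; change = -1499; percentage change = -3.3%

-3.3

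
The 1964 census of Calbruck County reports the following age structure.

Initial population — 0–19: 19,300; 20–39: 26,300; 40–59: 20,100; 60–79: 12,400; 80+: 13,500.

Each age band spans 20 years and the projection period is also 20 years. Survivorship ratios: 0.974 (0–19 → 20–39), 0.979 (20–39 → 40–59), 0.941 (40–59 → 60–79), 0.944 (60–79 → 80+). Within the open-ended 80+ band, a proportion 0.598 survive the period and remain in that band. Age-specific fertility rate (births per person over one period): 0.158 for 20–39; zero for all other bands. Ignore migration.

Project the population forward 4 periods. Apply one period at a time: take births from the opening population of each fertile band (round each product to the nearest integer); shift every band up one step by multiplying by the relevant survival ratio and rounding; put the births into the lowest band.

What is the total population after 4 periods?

48278

Call the groups 1 to 5, youngest first.
Period 1:
Births: 26300 * 0.158 = 4155
Group 2: 19300 * 0.974 = 18798
Group 3: 26300 * 0.979 = 25748
Group 4: 20100 * 0.941 = 18914
Group 5: 12400 * 0.944 + 13500 * 0.598 = 11706 + 8073 = 19779
Population now: 0–19=4155, 20–39=18798, 40–59=25748, 60–79=18914, 80+=19779
Period 2:
Births: 18798 * 0.158 = 2970
Group 2: 4155 * 0.974 = 4047
Group 3: 18798 * 0.979 = 18403
Group 4: 25748 * 0.941 = 24229
Group 5: 18914 * 0.944 + 19779 * 0.598 = 17855 + 11828 = 29683
Population now: 0–19=2970, 20–39=4047, 40–59=18403, 60–79=24229, 80+=29683
Period 3:
Births: 4047 * 0.158 = 639
Group 2: 2970 * 0.974 = 2893
Group 3: 4047 * 0.979 = 3962
Group 4: 18403 * 0.941 = 17317
Group 5: 24229 * 0.944 + 29683 * 0.598 = 22872 + 17750 = 40622
Population now: 0–19=639, 20–39=2893, 40–59=3962, 60–79=17317, 80+=40622
Period 4:
Births: 2893 * 0.158 = 457
Group 2: 639 * 0.974 = 622
Group 3: 2893 * 0.979 = 2832
Group 4: 3962 * 0.941 = 3728
Group 5: 17317 * 0.944 + 40622 * 0.598 = 16347 + 24292 = 40639
Population now: 0–19=457, 20–39=622, 40–59=2832, 60–79=3728, 80+=40639
Total after period 4: 457 + 622 + 2832 + 3728 + 40639 = 48278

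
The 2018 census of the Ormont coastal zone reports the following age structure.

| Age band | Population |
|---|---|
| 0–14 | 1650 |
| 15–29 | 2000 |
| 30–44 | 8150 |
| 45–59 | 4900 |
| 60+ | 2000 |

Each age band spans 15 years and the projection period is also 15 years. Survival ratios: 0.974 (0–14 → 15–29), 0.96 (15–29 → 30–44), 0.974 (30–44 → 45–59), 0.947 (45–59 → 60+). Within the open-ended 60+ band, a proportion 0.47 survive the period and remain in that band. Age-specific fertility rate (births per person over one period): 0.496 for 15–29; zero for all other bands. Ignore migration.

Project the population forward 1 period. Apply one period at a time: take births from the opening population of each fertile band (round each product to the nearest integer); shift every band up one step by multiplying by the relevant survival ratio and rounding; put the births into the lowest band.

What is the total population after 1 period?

Let band 1 be 0–14 through band 5 = 60+.
Period 1:
Births: 2000 × 0.496 = 992
Band 2: 1650 × 0.974 = 1607
Band 3: 2000 × 0.96 = 1920
Band 4: 8150 × 0.974 = 7938
Band 5: 4900 × 0.947 + 2000 × 0.47 = 4640 + 940 = 5580
Population now: 0–14=992, 15–29=1607, 30–44=1920, 45–59=7938, 60+=5580
Total after period 1: 992 + 1607 + 1920 + 7938 + 5580 = 18037

18037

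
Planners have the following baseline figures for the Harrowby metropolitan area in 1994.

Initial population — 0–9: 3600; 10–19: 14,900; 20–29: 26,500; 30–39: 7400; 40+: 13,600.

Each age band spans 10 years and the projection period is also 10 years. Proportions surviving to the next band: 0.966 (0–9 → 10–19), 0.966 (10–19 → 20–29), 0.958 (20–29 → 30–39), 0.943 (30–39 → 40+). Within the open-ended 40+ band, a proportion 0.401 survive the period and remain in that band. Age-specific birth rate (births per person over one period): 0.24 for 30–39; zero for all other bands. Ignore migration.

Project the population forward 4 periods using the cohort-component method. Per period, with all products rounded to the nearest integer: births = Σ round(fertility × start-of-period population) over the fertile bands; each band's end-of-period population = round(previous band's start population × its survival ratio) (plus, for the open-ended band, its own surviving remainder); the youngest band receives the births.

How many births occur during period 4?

Call the bands 1 to 5, youngest first.
Period 1:
Births: 7400 * 0.24 = 1776
Band 2: 3600 * 0.966 = 3478
Band 3: 14900 * 0.966 = 14393
Band 4: 26500 * 0.958 = 25387
Band 5: 7400 * 0.943 + 13600 * 0.401 = 6978 + 5454 = 12432
Giving 1776 / 3478 / 14393 / 25387 / 12432.
Period 2:
Births: 25387 * 0.24 = 6093
Band 2: 1776 * 0.966 = 1716
Band 3: 3478 * 0.966 = 3360
Band 4: 14393 * 0.958 = 13788
Band 5: 25387 * 0.943 + 12432 * 0.401 = 23940 + 4985 = 28925
Giving 6093 / 1716 / 3360 / 13788 / 28925.
Period 3:
Births: 13788 * 0.24 = 3309
Band 2: 6093 * 0.966 = 5886
Band 3: 1716 * 0.966 = 1658
Band 4: 3360 * 0.958 = 3219
Band 5: 13788 * 0.943 + 28925 * 0.401 = 13002 + 11599 = 24601
Giving 3309 / 5886 / 1658 / 3219 / 24601.
Period 4:
Births: 3219 * 0.24 = 773
Band 2: 3309 * 0.966 = 3196
Band 3: 5886 * 0.966 = 5686
Band 4: 1658 * 0.958 = 1588
Band 5: 3219 * 0.943 + 24601 * 0.401 = 3036 + 9865 = 12901
Giving 773 / 3196 / 5686 / 1588 / 12901.

773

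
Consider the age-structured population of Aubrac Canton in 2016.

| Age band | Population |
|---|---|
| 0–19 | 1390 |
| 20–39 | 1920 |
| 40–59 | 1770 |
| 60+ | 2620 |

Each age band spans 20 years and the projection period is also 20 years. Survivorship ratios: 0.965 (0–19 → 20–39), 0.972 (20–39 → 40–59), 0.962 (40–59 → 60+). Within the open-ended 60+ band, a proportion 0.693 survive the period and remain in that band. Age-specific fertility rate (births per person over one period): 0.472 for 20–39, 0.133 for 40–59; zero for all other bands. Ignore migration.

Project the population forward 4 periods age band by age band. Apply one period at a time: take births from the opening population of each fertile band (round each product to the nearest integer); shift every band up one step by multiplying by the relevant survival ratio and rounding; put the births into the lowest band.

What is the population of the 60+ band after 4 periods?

3931

Numbering the bands 1..4 from youngest to oldest:
— Period 1 —
Births: 1920 × 0.472 = 906, 1770 × 0.133 = 235 → 1141
Band 2: 1390 × 0.965 = 1341
Band 3: 1920 × 0.972 = 1866
Band 4: 1770 × 0.962 + 2620 × 0.693 = 1703 + 1816 = 3519
Giving 1141 / 1341 / 1866 / 3519.
— Period 2 —
Births: 1341 × 0.472 = 633, 1866 × 0.133 = 248 → 881
Band 2: 1141 × 0.965 = 1101
Band 3: 1341 × 0.972 = 1303
Band 4: 1866 × 0.962 + 3519 × 0.693 = 1795 + 2439 = 4234
Giving 881 / 1101 / 1303 / 4234.
— Period 3 —
Births: 1101 × 0.472 = 520, 1303 × 0.133 = 173 → 693
Band 2: 881 × 0.965 = 850
Band 3: 1101 × 0.972 = 1070
Band 4: 1303 × 0.962 + 4234 × 0.693 = 1253 + 2934 = 4187
Giving 693 / 850 / 1070 / 4187.
— Period 4 —
Births: 850 × 0.472 = 401, 1070 × 0.133 = 142 → 543
Band 2: 693 × 0.965 = 669
Band 3: 850 × 0.972 = 826
Band 4: 1070 × 0.962 + 4187 × 0.693 = 1029 + 2902 = 3931
Giving 543 / 669 / 826 / 3931.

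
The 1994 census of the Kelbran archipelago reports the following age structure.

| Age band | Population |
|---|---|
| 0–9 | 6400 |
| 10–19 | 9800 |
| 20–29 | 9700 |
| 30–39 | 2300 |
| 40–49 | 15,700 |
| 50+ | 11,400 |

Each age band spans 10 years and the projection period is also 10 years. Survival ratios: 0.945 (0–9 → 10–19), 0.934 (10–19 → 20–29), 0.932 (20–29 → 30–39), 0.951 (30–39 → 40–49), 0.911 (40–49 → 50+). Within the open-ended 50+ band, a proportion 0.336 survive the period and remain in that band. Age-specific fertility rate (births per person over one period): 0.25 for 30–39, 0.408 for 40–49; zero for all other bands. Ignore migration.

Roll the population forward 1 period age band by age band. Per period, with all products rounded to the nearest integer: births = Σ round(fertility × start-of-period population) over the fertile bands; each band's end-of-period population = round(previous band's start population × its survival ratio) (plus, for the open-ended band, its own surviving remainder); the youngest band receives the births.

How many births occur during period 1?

6981

Let group 1 be 0–9 through group 6 = 50+.
After projecting period 1:
Births: 2300 × 0.25 = 575 ; 15700 × 0.408 = 6406 ⇒ total 6981
Group 2: 6400 × 0.945 = 6048
Group 3: 9800 × 0.934 = 9153
Group 4: 9700 × 0.932 = 9040
Group 5: 2300 × 0.951 = 2187
Group 6: 15700 × 0.911 + 11400 × 0.336 = 14303 + 3830 = 18133
→ [6981, 6048, 9153, 9040, 2187, 18133]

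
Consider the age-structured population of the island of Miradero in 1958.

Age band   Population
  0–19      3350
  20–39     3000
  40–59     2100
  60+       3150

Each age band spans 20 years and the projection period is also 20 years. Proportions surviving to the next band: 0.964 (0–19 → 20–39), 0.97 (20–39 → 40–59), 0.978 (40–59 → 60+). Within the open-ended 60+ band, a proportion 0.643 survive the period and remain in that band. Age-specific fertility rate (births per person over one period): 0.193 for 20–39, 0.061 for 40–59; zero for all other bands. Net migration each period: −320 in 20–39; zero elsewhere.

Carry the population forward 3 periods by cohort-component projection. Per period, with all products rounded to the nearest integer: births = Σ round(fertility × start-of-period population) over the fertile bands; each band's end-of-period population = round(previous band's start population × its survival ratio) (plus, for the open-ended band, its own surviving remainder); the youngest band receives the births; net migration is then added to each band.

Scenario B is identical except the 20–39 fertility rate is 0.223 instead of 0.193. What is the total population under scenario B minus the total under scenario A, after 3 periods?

(Bands numbered youngest = 1 to oldest = 4.)
Period 1:
Births: 3000 × 0.193 = 579 ; 2100 × 0.061 = 128 — total 707
Band 2: 3350 × 0.964 = 3229
Band 3: 3000 × 0.97 = 2910
Band 4: 2100 × 0.978 + 3150 × 0.643 = 2054 + 2025 = 4079
Net migration: Band 2 − 320 → 2909
Population now: 0–19=707, 20–39=2909, 40–59=2910, 60+=4079
Period 2:
Births: 2909 × 0.193 = 561 ; 2910 × 0.061 = 178 — total 739
Band 2: 707 × 0.964 = 682
Band 3: 2909 × 0.97 = 2822
Band 4: 2910 × 0.978 + 4079 × 0.643 = 2846 + 2623 = 5469
Net migration: Band 2 − 320 → 362
Population now: 0–19=739, 20–39=362, 40–59=2822, 60+=5469
Period 3:
Births: 362 × 0.193 = 70 ; 2822 × 0.061 = 172 — total 242
Band 2: 739 × 0.964 = 712
Band 3: 362 × 0.97 = 351
Band 4: 2822 × 0.978 + 5469 × 0.643 = 2760 + 3517 = 6277
Net migration: Band 2 − 320 → 392
Population now: 0–19=242, 20–39=392, 40–59=351, 60+=6277
Scenario A total after 3 periods: 7262
Scenario B projection —
Period 1:
Births: 3000 × 0.223 = 669 ; 2100 × 0.061 = 128 — total 797
Band 2: 3350 × 0.964 = 3229
Band 3: 3000 × 0.97 = 2910
Band 4: 2100 × 0.978 + 3150 × 0.643 = 2054 + 2025 = 4079
Net migration: Band 2 − 320 → 2909
Population now: 0–19=797, 20–39=2909, 40–59=2910, 60+=4079
Period 2:
Births: 2909 × 0.223 = 649 ; 2910 × 0.061 = 178 — total 827
Band 2: 797 × 0.964 = 768
Band 3: 2909 × 0.97 = 2822
Band 4: 2910 × 0.978 + 4079 × 0.643 = 2846 + 2623 = 5469
Net migration: Band 2 − 320 → 448
Population now: 0–19=827, 20–39=448, 40–59=2822, 60+=5469
Period 3:
Births: 448 × 0.223 = 100 ; 2822 × 0.061 = 172 — total 272
Band 2: 827 × 0.964 = 797
Band 3: 448 × 0.97 = 435
Band 4: 2822 × 0.978 + 5469 × 0.643 = 2760 + 3517 = 6277
Net migration: Band 2 − 320 → 477
Population now: 0–19=272, 20–39=477, 40–59=435, 60+=6277
Scenario B total after 3 periods: 7461
Difference B − A = 7461 − 7262 = 199

199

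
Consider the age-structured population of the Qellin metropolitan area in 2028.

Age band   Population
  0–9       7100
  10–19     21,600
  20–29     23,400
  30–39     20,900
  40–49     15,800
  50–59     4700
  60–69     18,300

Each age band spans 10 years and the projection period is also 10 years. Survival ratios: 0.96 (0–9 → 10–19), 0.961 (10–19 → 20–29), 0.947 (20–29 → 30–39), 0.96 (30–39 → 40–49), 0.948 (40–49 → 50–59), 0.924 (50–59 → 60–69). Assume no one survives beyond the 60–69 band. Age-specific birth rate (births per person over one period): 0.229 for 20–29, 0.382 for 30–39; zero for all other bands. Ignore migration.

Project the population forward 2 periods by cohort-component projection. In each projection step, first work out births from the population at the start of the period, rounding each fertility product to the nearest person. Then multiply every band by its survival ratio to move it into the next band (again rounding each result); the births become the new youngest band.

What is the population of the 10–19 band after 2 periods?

12809

Call the bands 1 to 7, youngest first.
Period 1.
Births: 23400 * 0.229 = 5359 ; 20900 * 0.382 = 7984 → total 13343
Band 2: 7100 * 0.96 = 6816
Band 3: 21600 * 0.961 = 20758
Band 4: 23400 * 0.947 = 22160
Band 5: 20900 * 0.96 = 20064
Band 6: 15800 * 0.948 = 14978
Band 7: 4700 * 0.924 = 4343
Giving 13343 / 6816 / 20758 / 22160 / 20064 / 14978 / 4343.
Period 2.
Births: 20758 * 0.229 = 4754 ; 22160 * 0.382 = 8465 → total 13219
Band 2: 13343 * 0.96 = 12809
Band 3: 6816 * 0.961 = 6550
Band 4: 20758 * 0.947 = 19658
Band 5: 22160 * 0.96 = 21274
Band 6: 20064 * 0.948 = 19021
Band 7: 14978 * 0.924 = 13840
Giving 13219 / 12809 / 6550 / 19658 / 21274 / 19021 / 13840.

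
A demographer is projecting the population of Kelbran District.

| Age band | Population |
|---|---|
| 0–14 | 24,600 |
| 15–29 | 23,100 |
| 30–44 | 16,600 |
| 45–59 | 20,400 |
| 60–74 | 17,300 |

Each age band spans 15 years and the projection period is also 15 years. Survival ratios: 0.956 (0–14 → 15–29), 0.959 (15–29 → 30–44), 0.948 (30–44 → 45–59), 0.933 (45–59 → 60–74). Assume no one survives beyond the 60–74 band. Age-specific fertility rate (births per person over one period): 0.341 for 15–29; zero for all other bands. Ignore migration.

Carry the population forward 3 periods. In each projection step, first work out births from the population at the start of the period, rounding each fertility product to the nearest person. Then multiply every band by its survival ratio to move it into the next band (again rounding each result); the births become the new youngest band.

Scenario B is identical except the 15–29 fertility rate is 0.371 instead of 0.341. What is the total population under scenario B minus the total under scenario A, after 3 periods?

Period 1:
Births: 23100 * 0.341 = 7877
15–29: 24600 * 0.956 = 23518
30–44: 23100 * 0.959 = 22153
45–59: 16600 * 0.948 = 15737
60–74: 20400 * 0.933 = 19033
→ [7877, 23518, 22153, 15737, 19033]
Period 2:
Births: 23518 * 0.341 = 8020
15–29: 7877 * 0.956 = 7530
30–44: 23518 * 0.959 = 22554
45–59: 22153 * 0.948 = 21001
60–74: 15737 * 0.933 = 14683
→ [8020, 7530, 22554, 21001, 14683]
Period 3:
Births: 7530 * 0.341 = 2568
15–29: 8020 * 0.956 = 7667
30–44: 7530 * 0.959 = 7221
45–59: 22554 * 0.948 = 21381
60–74: 21001 * 0.933 = 19594
→ [2568, 7667, 7221, 21381, 19594]
Scenario A total after 3 periods: 58431
Scenario B projection —
Period 1:
Births: 23100 * 0.371 = 8570
15–29: 24600 * 0.956 = 23518
30–44: 23100 * 0.959 = 22153
45–59: 16600 * 0.948 = 15737
60–74: 20400 * 0.933 = 19033
→ [8570, 23518, 22153, 15737, 19033]
Period 2:
Births: 23518 * 0.371 = 8725
15–29: 8570 * 0.956 = 8193
30–44: 23518 * 0.959 = 22554
45–59: 22153 * 0.948 = 21001
60–74: 15737 * 0.933 = 14683
→ [8725, 8193, 22554, 21001, 14683]
Period 3:
Births: 8193 * 0.371 = 3040
15–29: 8725 * 0.956 = 8341
30–44: 8193 * 0.959 = 7857
45–59: 22554 * 0.948 = 21381
60–74: 21001 * 0.933 = 19594
→ [3040, 8341, 7857, 21381, 19594]
Scenario B total after 3 periods: 60213
Difference B − A = 60213 − 58431 = 1782

1782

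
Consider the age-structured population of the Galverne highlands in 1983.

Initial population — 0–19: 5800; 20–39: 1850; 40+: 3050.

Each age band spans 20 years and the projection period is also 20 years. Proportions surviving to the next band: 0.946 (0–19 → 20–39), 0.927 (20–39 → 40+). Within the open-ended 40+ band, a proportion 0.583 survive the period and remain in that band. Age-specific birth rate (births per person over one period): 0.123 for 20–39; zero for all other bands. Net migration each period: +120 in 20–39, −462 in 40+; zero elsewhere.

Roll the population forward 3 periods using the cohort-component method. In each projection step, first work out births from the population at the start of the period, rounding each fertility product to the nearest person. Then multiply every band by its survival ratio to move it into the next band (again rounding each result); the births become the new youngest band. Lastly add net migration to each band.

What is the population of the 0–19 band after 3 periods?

41

After projecting period 1:
Births: 1850 × 0.123 = 228
20–39: 5800 × 0.946 = 5487
40+: 1850 × 0.927 + 3050 × 0.583 = 1715 + 1778 = 3493
Net migration: 20–39 + 120 → 5607; 40+ − 462 → 3031
→ [228, 5607, 3031]
After projecting period 2:
Births: 5607 × 0.123 = 690
20–39: 228 × 0.946 = 216
40+: 5607 × 0.927 + 3031 × 0.583 = 5198 + 1767 = 6965
Net migration: 20–39 + 120 → 336; 40+ − 462 → 6503
→ [690, 336, 6503]
After projecting period 3:
Births: 336 × 0.123 = 41
20–39: 690 × 0.946 = 653
40+: 336 × 0.927 + 6503 × 0.583 = 311 + 3791 = 4102
Net migration: 20–39 + 120 → 773; 40+ − 462 → 3640
→ [41, 773, 3640]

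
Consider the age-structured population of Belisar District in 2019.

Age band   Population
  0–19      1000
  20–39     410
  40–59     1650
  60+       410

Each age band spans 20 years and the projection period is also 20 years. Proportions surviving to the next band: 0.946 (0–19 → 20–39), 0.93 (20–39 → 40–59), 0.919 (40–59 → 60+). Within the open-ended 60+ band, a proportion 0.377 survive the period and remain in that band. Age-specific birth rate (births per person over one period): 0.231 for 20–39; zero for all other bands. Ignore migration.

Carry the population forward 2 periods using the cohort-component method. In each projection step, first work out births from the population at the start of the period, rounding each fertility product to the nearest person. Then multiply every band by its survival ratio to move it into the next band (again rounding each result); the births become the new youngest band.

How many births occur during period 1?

Let band 1 be 0–19 through band 4 = 60+.
After projecting period 1:
Births: 410 × 0.231 = 95
Band 2: 1000 × 0.946 = 946
Band 3: 410 × 0.93 = 381
Band 4: 1650 × 0.919 + 410 × 0.377 = 1516 + 155 = 1671
Population now: 0–19=95, 20–39=946, 40–59=381, 60+=1671

95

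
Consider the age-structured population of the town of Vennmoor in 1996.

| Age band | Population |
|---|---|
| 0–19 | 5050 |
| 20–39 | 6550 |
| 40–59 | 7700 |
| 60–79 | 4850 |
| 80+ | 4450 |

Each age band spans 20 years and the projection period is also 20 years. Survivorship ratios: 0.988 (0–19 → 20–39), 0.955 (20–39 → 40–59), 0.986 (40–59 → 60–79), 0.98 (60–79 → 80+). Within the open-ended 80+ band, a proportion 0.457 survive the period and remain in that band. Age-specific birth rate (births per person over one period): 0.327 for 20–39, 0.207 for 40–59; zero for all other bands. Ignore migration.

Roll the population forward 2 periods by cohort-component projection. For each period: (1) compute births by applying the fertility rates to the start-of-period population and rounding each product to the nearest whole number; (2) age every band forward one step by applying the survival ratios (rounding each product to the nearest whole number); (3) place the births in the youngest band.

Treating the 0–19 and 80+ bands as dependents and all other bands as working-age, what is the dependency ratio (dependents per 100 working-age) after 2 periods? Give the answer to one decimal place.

92.1

Numbering the groups 1..5 from youngest to oldest:
Period 1:
Births: 6550 * 0.327 = 2142 ; 7700 * 0.207 = 1594 → total 3736
Group 2: 5050 * 0.988 = 4989
Group 3: 6550 * 0.955 = 6255
Group 4: 7700 * 0.986 = 7592
Group 5: 4850 * 0.98 + 4450 * 0.457 = 4753 + 2034 = 6787
Giving 3736 / 4989 / 6255 / 7592 / 6787.
Period 2:
Births: 4989 * 0.327 = 1631 ; 6255 * 0.207 = 1295 → total 2926
Group 2: 3736 * 0.988 = 3691
Group 3: 4989 * 0.955 = 4764
Group 4: 6255 * 0.986 = 6167
Group 5: 7592 * 0.98 + 6787 * 0.457 = 7440 + 3102 = 10542
Giving 2926 / 3691 / 4764 / 6167 / 10542.
Dependents (band 0–19 + band 80+) = 2926 + 10542 = 13468; working-age = 14622; ratio = 13468/14622 × 100 = 92.1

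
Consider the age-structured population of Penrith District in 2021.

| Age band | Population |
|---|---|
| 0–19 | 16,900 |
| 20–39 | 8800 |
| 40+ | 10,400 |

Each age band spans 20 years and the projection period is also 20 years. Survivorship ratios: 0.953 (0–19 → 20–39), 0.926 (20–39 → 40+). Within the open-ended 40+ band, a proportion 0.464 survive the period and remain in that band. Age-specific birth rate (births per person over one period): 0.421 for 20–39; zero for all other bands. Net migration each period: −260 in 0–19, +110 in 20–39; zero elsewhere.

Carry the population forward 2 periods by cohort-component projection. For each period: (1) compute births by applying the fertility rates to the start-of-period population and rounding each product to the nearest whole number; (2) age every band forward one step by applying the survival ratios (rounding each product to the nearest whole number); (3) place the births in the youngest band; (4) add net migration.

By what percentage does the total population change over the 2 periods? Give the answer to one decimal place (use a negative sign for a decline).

-14.1

Numbering the bands 1..3 from youngest to oldest:
[period 1]
Births: 8800 × 0.421 = 3705
Band 2: 16900 × 0.953 = 16106
Band 3: 8800 × 0.926 + 10400 × 0.464 = 8149 + 4826 = 12975
Net migration: Band 1 − 260 → 3445; Band 2 + 110 → 16216
→ [3445, 16216, 12975]
[period 2]
Births: 16216 × 0.421 = 6827
Band 2: 3445 × 0.953 = 3283
Band 3: 16216 × 0.926 + 12975 × 0.464 = 15016 + 6020 = 21036
Net migration: Band 1 − 260 → 6567; Band 2 + 110 → 3393
→ [6567, 3393, 21036]
Total: 36100 → 30996; change = -5104; percentage change = -14.1%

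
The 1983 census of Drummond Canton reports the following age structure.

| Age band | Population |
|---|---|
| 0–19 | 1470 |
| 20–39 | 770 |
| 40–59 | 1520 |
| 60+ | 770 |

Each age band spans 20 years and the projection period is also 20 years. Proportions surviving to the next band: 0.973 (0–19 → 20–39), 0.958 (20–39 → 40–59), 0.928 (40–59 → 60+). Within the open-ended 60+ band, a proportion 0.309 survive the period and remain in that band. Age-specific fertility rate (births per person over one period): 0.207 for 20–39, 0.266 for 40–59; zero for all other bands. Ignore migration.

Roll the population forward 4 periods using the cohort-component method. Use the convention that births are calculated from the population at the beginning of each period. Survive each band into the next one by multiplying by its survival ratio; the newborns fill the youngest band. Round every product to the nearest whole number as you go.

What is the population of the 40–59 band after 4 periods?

459

After projecting period 1:
Births: 770 × 0.207 = 159  |  1520 × 0.266 = 404 → total 563
20–39: 1470 × 0.973 = 1430
40–59: 770 × 0.958 = 738
60+: 1520 × 0.928 + 770 × 0.309 = 1411 + 238 = 1649
End of period: [563, 1430, 738, 1649]
After projecting period 2:
Births: 1430 × 0.207 = 296  |  738 × 0.266 = 196 → total 492
20–39: 563 × 0.973 = 548
40–59: 1430 × 0.958 = 1370
60+: 738 × 0.928 + 1649 × 0.309 = 685 + 510 = 1195
End of period: [492, 548, 1370, 1195]
After projecting period 3:
Births: 548 × 0.207 = 113  |  1370 × 0.266 = 364 → total 477
20–39: 492 × 0.973 = 479
40–59: 548 × 0.958 = 525
60+: 1370 × 0.928 + 1195 × 0.309 = 1271 + 369 = 1640
End of period: [477, 479, 525, 1640]
After projecting period 4:
Births: 479 × 0.207 = 99  |  525 × 0.266 = 140 → total 239
20–39: 477 × 0.973 = 464
40–59: 479 × 0.958 = 459
60+: 525 × 0.928 + 1640 × 0.309 = 487 + 507 = 994
End of period: [239, 464, 459, 994]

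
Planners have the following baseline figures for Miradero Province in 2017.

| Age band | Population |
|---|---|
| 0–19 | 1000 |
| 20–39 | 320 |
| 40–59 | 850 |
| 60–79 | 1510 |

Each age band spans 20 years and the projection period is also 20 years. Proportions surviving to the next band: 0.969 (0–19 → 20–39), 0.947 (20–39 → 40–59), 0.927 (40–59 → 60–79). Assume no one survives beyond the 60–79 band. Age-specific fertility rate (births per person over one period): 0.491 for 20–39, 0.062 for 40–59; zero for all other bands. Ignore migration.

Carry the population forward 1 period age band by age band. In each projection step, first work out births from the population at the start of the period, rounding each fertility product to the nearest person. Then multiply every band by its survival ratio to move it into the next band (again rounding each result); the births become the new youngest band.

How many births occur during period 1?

Period 1.
Births: 320 * 0.491 = 157, 850 * 0.062 = 53 → 210
20–39: 1000 * 0.969 = 969
40–59: 320 * 0.947 = 303
60–79: 850 * 0.927 = 788
Giving 210 / 969 / 303 / 788.

210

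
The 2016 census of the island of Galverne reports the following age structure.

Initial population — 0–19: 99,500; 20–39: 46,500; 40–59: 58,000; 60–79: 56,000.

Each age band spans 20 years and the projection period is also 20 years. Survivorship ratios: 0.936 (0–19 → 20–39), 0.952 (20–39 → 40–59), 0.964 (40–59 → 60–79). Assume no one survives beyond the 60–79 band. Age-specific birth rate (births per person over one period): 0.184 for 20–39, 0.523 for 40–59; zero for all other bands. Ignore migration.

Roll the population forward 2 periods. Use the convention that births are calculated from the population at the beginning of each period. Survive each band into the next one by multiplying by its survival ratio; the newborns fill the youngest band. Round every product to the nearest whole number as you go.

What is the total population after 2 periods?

208025

(Groups numbered youngest = 1 to oldest = 4.)
Period 1.
Births: 46500 × 0.184 = 8556 ; 58000 × 0.523 = 30334 ⇒ total 38890
Group 2: 99500 × 0.936 = 93132
Group 3: 46500 × 0.952 = 44268
Group 4: 58000 × 0.964 = 55912
→ [38890, 93132, 44268, 55912]
Period 2.
Births: 93132 × 0.184 = 17136 ; 44268 × 0.523 = 23152 ⇒ total 40288
Group 2: 38890 × 0.936 = 36401
Group 3: 93132 × 0.952 = 88662
Group 4: 44268 × 0.964 = 42674
→ [40288, 36401, 88662, 42674]
Total after period 2: 40288 + 36401 + 88662 + 42674 = 208025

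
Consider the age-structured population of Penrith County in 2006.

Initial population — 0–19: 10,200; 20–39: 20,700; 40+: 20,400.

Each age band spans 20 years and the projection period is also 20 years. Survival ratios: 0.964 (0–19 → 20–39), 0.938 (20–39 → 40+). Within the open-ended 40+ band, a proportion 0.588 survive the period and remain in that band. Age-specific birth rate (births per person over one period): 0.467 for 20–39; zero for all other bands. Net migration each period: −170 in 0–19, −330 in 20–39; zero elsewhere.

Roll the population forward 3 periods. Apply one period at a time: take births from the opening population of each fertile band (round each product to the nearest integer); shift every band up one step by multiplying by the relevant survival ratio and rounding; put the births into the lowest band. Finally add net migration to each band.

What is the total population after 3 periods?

— Period 1 —
Births: 20700 * 0.467 = 9667
20–39: 10200 * 0.964 = 9833
40+: 20700 * 0.938 + 20400 * 0.588 = 19417 + 11995 = 31412
Net migration: 0–19 − 170 → 9497; 20–39 − 330 → 9503
End of period: [9497, 9503, 31412]
— Period 2 —
Births: 9503 * 0.467 = 4438
20–39: 9497 * 0.964 = 9155
40+: 9503 * 0.938 + 31412 * 0.588 = 8914 + 18470 = 27384
Net migration: 0–19 − 170 → 4268; 20–39 − 330 → 8825
End of period: [4268, 8825, 27384]
— Period 3 —
Births: 8825 * 0.467 = 4121
20–39: 4268 * 0.964 = 4114
40+: 8825 * 0.938 + 27384 * 0.588 = 8278 + 16102 = 24380
Net migration: 0–19 − 170 → 3951; 20–39 − 330 → 3784
End of period: [3951, 3784, 24380]
Total after period 3: 3951 + 3784 + 24380 = 32115

32115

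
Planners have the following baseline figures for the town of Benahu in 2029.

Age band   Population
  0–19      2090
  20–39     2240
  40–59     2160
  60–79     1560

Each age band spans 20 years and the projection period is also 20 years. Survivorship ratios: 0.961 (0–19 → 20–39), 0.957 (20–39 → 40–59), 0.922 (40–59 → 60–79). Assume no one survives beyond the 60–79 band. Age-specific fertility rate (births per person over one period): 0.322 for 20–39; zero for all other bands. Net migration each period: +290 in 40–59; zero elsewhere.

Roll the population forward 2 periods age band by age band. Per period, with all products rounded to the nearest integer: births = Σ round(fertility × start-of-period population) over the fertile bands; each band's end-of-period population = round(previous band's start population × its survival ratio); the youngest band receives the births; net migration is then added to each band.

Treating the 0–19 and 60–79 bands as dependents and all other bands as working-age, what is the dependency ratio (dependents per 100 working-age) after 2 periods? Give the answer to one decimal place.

[period 1]
Births: 2240 × 0.322 = 721
20–39: 2090 × 0.961 = 2008
40–59: 2240 × 0.957 = 2144
60–79: 2160 × 0.922 = 1992
Net migration: 40–59 + 290 → 2434
→ [721, 2008, 2434, 1992]
[period 2]
Births: 2008 × 0.322 = 647
20–39: 721 × 0.961 = 693
40–59: 2008 × 0.957 = 1922
60–79: 2434 × 0.922 = 2244
Net migration: 40–59 + 290 → 2212
→ [647, 693, 2212, 2244]
Dependents (band 0–19 + band 60–79) = 647 + 2244 = 2891; working-age = 2905; ratio = 2891/2905 × 100 = 99.5

99.5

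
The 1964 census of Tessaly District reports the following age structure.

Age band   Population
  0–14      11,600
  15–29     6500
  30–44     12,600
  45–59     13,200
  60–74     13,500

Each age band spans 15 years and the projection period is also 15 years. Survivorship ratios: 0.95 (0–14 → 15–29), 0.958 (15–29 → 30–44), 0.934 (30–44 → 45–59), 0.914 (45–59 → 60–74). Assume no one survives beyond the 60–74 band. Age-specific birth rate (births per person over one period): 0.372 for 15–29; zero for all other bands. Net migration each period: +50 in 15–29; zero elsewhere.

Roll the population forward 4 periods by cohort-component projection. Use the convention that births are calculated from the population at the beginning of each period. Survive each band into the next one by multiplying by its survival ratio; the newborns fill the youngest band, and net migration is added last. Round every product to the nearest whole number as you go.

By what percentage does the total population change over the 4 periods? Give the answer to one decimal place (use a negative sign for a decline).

— Period 1 —
Births: 6500 × 0.372 = 2418
15–29: 11600 × 0.95 = 11020
30–44: 6500 × 0.958 = 6227
45–59: 12600 × 0.934 = 11768
60–74: 13200 × 0.914 = 12065
Net migration: 15–29 + 50 → 11070
Giving 2418 / 11070 / 6227 / 11768 / 12065.
— Period 2 —
Births: 11070 × 0.372 = 4118
15–29: 2418 × 0.95 = 2297
30–44: 11070 × 0.958 = 10605
45–59: 6227 × 0.934 = 5816
60–74: 11768 × 0.914 = 10756
Net migration: 15–29 + 50 → 2347
Giving 4118 / 2347 / 10605 / 5816 / 10756.
— Period 3 —
Births: 2347 × 0.372 = 873
15–29: 4118 × 0.95 = 3912
30–44: 2347 × 0.958 = 2248
45–59: 10605 × 0.934 = 9905
60–74: 5816 × 0.914 = 5316
Net migration: 15–29 + 50 → 3962
Giving 873 / 3962 / 2248 / 9905 / 5316.
— Period 4 —
Births: 3962 × 0.372 = 1474
15–29: 873 × 0.95 = 829
30–44: 3962 × 0.958 = 3796
45–59: 2248 × 0.934 = 2100
60–74: 9905 × 0.914 = 9053
Net migration: 15–29 + 50 → 879
Giving 1474 / 879 / 3796 / 2100 / 9053.
Total: 57400 → 17302; change = -40098; percentage change = -69.9%

-69.9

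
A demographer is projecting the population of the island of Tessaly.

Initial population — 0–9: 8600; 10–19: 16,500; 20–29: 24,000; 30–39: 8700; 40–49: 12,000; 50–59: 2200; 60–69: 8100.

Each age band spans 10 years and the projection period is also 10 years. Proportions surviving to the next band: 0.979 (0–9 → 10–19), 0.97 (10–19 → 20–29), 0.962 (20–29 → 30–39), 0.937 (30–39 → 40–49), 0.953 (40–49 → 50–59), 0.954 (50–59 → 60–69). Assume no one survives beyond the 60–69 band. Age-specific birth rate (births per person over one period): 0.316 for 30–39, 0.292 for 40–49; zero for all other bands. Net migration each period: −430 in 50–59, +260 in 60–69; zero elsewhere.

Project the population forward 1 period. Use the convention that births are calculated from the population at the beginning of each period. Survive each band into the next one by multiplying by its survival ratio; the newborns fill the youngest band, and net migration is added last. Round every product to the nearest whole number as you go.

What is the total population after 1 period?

75282

Call the bands 1 to 7, youngest first.
Period 1:
Births: 8700 * 0.316 = 2749, 12000 * 0.292 = 3504 — total 6253
Band 2: 8600 * 0.979 = 8419
Band 3: 16500 * 0.97 = 16005
Band 4: 24000 * 0.962 = 23088
Band 5: 8700 * 0.937 = 8152
Band 6: 12000 * 0.953 = 11436
Band 7: 2200 * 0.954 = 2099
Net migration: Band 6 − 430 → 11006; Band 7 + 260 → 2359
→ [6253, 8419, 16005, 23088, 8152, 11006, 2359]
Total after period 1: 6253 + 8419 + 16005 + 23088 + 8152 + 11006 + 2359 = 75282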